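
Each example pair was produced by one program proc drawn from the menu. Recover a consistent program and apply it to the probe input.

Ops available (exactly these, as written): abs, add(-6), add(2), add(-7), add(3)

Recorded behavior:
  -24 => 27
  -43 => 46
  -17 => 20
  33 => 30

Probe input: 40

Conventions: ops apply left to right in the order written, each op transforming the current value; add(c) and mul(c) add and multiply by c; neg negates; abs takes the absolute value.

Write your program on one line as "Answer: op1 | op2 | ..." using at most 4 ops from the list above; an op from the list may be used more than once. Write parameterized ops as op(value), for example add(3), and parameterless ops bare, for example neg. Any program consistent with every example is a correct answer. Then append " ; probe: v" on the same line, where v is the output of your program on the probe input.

add(-6) | add(3) | abs ; probe: 37

Check, running the answer program on each example:
  -24 -> -30 -> -27 -> 27
  -43 -> -49 -> -46 -> 46
  -17 -> -23 -> -20 -> 20
  33 -> 27 -> 30 -> 30
  probe: 40 -> 34 -> 37 -> 37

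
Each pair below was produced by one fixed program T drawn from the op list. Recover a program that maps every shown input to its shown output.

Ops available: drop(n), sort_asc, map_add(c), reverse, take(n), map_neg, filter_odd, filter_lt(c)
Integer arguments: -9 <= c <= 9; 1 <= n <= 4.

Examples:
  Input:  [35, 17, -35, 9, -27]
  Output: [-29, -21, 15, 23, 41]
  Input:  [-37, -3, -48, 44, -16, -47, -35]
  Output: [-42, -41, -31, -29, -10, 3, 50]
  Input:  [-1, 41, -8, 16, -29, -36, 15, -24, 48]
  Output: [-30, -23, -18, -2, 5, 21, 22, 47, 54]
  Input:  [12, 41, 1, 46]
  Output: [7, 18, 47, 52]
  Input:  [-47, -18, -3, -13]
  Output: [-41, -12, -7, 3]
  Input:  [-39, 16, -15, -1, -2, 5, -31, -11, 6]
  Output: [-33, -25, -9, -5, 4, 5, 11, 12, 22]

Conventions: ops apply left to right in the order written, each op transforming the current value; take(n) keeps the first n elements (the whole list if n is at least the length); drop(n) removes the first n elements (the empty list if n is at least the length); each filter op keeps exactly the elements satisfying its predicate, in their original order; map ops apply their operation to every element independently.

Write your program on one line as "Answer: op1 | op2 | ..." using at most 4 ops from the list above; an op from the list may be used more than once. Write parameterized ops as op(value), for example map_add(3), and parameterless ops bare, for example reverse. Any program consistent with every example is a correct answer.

reverse | map_add(6) | reverse | sort_asc

Check, running the answer program on each example:
  [35, 17, -35, 9, -27] -> [-27, 9, -35, 17, 35] -> [-21, 15, -29, 23, 41] -> [41, 23, -29, 15, -21] -> [-29, -21, 15, 23, 41]
  [-37, -3, -48, 44, -16, -47, -35] -> [-35, -47, -16, 44, -48, -3, -37] -> [-29, -41, -10, 50, -42, 3, -31] -> [-31, 3, -42, 50, -10, -41, -29] -> [-42, -41, -31, -29, -10, 3, 50]
  [-1, 41, -8, 16, -29, -36, 15, -24, 48] -> [48, -24, 15, -36, -29, 16, -8, 41, -1] -> [54, -18, 21, -30, -23, 22, -2, 47, 5] -> [5, 47, -2, 22, -23, -30, 21, -18, 54] -> [-30, -23, -18, -2, 5, 21, 22, 47, 54]
  [12, 41, 1, 46] -> [46, 1, 41, 12] -> [52, 7, 47, 18] -> [18, 47, 7, 52] -> [7, 18, 47, 52]
  [-47, -18, -3, -13] -> [-13, -3, -18, -47] -> [-7, 3, -12, -41] -> [-41, -12, 3, -7] -> [-41, -12, -7, 3]
  [-39, 16, -15, -1, -2, 5, -31, -11, 6] -> [6, -11, -31, 5, -2, -1, -15, 16, -39] -> [12, -5, -25, 11, 4, 5, -9, 22, -33] -> [-33, 22, -9, 5, 4, 11, -25, -5, 12] -> [-33, -25, -9, -5, 4, 5, 11, 12, 22]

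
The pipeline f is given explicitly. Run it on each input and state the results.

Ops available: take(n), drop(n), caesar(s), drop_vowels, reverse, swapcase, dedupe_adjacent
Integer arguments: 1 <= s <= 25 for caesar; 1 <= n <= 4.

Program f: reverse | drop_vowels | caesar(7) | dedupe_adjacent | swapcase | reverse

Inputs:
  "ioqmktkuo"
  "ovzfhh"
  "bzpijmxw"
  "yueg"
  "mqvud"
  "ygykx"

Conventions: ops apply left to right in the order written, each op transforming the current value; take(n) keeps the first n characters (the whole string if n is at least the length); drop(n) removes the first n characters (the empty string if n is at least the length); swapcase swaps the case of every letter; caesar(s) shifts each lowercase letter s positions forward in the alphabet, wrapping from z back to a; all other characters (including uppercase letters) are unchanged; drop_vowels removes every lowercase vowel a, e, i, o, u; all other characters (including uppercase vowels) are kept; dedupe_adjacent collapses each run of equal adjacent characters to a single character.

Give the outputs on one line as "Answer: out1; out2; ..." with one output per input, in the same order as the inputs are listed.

Execution, op by op:
  "ioqmktkuo" -> "ouktkmqoi" -> "ktkmq" -> "rartx" -> "rartx" -> "RARTX" -> "XTRAR"
  "ovzfhh" -> "hhfzvo" -> "hhfzv" -> "oomgc" -> "omgc" -> "OMGC" -> "CGMO"
  "bzpijmxw" -> "wxmjipzb" -> "wxmjpzb" -> "detqwgi" -> "detqwgi" -> "DETQWGI" -> "IGWQTED"
  "yueg" -> "geuy" -> "gy" -> "nf" -> "nf" -> "NF" -> "FN"
  "mqvud" -> "duvqm" -> "dvqm" -> "kcxt" -> "kcxt" -> "KCXT" -> "TXCK"
  "ygykx" -> "xkygy" -> "xkygy" -> "erfnf" -> "erfnf" -> "ERFNF" -> "FNFRE"

"XTRAR"; "CGMO"; "IGWQTED"; "FN"; "TXCK"; "FNFRE"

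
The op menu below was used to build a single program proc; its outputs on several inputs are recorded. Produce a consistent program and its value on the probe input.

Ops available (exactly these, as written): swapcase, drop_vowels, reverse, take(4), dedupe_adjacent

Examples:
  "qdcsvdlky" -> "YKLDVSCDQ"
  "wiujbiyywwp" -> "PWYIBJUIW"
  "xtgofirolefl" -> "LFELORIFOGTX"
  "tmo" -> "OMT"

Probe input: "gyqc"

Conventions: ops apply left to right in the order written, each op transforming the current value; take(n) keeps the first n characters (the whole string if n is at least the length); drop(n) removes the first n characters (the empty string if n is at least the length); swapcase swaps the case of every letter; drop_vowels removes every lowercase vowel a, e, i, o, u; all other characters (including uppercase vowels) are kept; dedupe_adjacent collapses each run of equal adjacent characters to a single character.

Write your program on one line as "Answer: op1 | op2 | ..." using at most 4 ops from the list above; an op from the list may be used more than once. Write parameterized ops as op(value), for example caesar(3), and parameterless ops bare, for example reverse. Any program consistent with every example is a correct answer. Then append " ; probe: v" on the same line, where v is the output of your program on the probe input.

dedupe_adjacent | swapcase | reverse ; probe: "CQYG"

Check, running the answer program on each example:
  "qdcsvdlky" -> "qdcsvdlky" -> "QDCSVDLKY" -> "YKLDVSCDQ"
  "wiujbiyywwp" -> "wiujbiywp" -> "WIUJBIYWP" -> "PWYIBJUIW"
  "xtgofirolefl" -> "xtgofirolefl" -> "XTGOFIROLEFL" -> "LFELORIFOGTX"
  "tmo" -> "tmo" -> "TMO" -> "OMT"
  probe: "gyqc" -> "gyqc" -> "GYQC" -> "CQYG"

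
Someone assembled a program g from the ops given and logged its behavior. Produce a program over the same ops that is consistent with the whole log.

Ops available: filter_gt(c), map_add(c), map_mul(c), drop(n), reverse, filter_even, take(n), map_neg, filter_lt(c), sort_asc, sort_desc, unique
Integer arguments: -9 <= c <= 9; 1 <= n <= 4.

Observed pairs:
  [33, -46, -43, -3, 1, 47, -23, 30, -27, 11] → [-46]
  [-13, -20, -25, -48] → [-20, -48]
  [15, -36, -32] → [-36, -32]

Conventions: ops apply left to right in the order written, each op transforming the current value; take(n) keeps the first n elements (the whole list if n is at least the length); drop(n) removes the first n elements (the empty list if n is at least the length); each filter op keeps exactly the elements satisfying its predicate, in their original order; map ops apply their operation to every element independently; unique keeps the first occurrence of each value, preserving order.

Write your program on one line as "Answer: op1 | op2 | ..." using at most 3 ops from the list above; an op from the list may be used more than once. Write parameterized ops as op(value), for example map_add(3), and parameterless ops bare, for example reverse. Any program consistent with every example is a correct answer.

filter_lt(-9) | filter_even

Check, running the answer program on each example:
  [33, -46, -43, -3, 1, 47, -23, 30, -27, 11] -> [-46, -43, -23, -27] -> [-46]
  [-13, -20, -25, -48] -> [-13, -20, -25, -48] -> [-20, -48]
  [15, -36, -32] -> [-36, -32] -> [-36, -32]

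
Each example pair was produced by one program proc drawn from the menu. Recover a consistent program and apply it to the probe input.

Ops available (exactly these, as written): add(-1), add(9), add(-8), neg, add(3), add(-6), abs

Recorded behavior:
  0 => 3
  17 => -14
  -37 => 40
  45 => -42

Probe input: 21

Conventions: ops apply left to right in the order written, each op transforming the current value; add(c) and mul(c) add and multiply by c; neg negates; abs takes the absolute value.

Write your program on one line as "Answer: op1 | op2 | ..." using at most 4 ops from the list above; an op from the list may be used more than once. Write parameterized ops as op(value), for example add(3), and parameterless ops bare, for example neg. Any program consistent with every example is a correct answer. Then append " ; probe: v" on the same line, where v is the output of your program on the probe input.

add(-6) | add(3) | neg ; probe: -18

Check, running the answer program on each example:
  0 -> -6 -> -3 -> 3
  17 -> 11 -> 14 -> -14
  -37 -> -43 -> -40 -> 40
  45 -> 39 -> 42 -> -42
  probe: 21 -> 15 -> 18 -> -18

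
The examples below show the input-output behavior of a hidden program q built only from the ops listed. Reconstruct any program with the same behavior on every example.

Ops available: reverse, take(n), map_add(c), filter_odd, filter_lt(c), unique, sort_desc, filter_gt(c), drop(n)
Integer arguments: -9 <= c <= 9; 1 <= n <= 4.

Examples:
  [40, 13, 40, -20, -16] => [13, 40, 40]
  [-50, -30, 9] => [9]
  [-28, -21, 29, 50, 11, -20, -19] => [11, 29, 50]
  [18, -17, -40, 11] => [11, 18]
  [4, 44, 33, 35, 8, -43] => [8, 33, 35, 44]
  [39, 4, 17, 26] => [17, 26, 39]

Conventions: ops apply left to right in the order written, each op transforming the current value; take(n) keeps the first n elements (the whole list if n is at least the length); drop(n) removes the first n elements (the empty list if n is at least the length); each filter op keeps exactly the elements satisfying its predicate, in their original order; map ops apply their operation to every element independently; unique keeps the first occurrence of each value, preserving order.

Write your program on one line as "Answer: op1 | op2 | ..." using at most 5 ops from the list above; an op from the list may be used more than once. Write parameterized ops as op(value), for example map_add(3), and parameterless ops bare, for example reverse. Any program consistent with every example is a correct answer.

reverse | sort_desc | reverse | filter_gt(7)

Check, running the answer program on each example:
  [40, 13, 40, -20, -16] -> [-16, -20, 40, 13, 40] -> [40, 40, 13, -16, -20] -> [-20, -16, 13, 40, 40] -> [13, 40, 40]
  [-50, -30, 9] -> [9, -30, -50] -> [9, -30, -50] -> [-50, -30, 9] -> [9]
  [-28, -21, 29, 50, 11, -20, -19] -> [-19, -20, 11, 50, 29, -21, -28] -> [50, 29, 11, -19, -20, -21, -28] -> [-28, -21, -20, -19, 11, 29, 50] -> [11, 29, 50]
  [18, -17, -40, 11] -> [11, -40, -17, 18] -> [18, 11, -17, -40] -> [-40, -17, 11, 18] -> [11, 18]
  [4, 44, 33, 35, 8, -43] -> [-43, 8, 35, 33, 44, 4] -> [44, 35, 33, 8, 4, -43] -> [-43, 4, 8, 33, 35, 44] -> [8, 33, 35, 44]
  [39, 4, 17, 26] -> [26, 17, 4, 39] -> [39, 26, 17, 4] -> [4, 17, 26, 39] -> [17, 26, 39]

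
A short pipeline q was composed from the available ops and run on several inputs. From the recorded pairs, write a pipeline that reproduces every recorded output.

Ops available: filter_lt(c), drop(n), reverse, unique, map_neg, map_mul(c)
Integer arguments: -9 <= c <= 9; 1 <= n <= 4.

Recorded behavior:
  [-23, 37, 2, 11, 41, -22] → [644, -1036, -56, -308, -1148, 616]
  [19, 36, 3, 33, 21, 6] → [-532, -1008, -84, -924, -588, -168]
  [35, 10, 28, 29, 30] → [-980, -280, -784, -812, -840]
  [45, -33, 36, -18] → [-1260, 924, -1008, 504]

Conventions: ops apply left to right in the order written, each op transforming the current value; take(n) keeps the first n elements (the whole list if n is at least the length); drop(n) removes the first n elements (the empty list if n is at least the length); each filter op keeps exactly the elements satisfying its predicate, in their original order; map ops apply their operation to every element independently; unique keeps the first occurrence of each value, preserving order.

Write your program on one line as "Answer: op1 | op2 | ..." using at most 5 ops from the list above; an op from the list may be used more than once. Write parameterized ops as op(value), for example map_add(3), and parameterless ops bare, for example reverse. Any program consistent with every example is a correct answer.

map_mul(-7) | reverse | map_mul(4) | reverse

Check, running the answer program on each example:
  [-23, 37, 2, 11, 41, -22] -> [161, -259, -14, -77, -287, 154] -> [154, -287, -77, -14, -259, 161] -> [616, -1148, -308, -56, -1036, 644] -> [644, -1036, -56, -308, -1148, 616]
  [19, 36, 3, 33, 21, 6] -> [-133, -252, -21, -231, -147, -42] -> [-42, -147, -231, -21, -252, -133] -> [-168, -588, -924, -84, -1008, -532] -> [-532, -1008, -84, -924, -588, -168]
  [35, 10, 28, 29, 30] -> [-245, -70, -196, -203, -210] -> [-210, -203, -196, -70, -245] -> [-840, -812, -784, -280, -980] -> [-980, -280, -784, -812, -840]
  [45, -33, 36, -18] -> [-315, 231, -252, 126] -> [126, -252, 231, -315] -> [504, -1008, 924, -1260] -> [-1260, 924, -1008, 504]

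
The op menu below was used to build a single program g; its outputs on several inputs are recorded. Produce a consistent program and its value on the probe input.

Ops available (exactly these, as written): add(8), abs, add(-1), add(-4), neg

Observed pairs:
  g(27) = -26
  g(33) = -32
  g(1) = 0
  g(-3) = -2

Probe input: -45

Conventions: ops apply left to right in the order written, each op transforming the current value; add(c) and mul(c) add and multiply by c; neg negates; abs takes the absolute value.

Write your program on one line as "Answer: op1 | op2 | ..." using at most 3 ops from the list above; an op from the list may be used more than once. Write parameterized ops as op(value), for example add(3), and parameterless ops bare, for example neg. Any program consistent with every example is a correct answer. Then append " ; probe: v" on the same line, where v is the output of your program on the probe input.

abs | add(-1) | neg ; probe: -44

Check, running the answer program on each example:
  27 -> 27 -> 26 -> -26
  33 -> 33 -> 32 -> -32
  1 -> 1 -> 0 -> 0
  -3 -> 3 -> 2 -> -2
  probe: -45 -> 45 -> 44 -> -44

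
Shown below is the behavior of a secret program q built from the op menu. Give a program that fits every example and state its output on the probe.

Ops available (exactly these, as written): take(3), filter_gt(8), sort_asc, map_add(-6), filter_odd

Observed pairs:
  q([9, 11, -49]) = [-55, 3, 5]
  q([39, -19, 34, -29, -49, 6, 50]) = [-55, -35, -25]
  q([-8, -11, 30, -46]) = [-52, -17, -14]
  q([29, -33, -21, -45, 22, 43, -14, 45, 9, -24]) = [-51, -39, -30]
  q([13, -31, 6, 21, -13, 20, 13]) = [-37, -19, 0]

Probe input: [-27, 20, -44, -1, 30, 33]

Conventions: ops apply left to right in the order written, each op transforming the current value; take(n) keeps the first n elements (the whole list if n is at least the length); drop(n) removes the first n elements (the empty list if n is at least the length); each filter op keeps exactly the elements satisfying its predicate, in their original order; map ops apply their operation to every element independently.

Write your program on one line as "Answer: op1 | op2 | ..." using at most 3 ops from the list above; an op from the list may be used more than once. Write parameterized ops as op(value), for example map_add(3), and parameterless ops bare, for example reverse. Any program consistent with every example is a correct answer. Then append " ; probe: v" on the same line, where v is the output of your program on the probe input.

sort_asc | take(3) | map_add(-6) ; probe: [-50, -33, -7]

Check, running the answer program on each example:
  [9, 11, -49] -> [-49, 9, 11] -> [-49, 9, 11] -> [-55, 3, 5]
  [39, -19, 34, -29, -49, 6, 50] -> [-49, -29, -19, 6, 34, 39, 50] -> [-49, -29, -19] -> [-55, -35, -25]
  [-8, -11, 30, -46] -> [-46, -11, -8, 30] -> [-46, -11, -8] -> [-52, -17, -14]
  [29, -33, -21, -45, 22, 43, -14, 45, 9, -24] -> [-45, -33, -24, -21, -14, 9, 22, 29, 43, 45] -> [-45, -33, -24] -> [-51, -39, -30]
  [13, -31, 6, 21, -13, 20, 13] -> [-31, -13, 6, 13, 13, 20, 21] -> [-31, -13, 6] -> [-37, -19, 0]
  probe: [-27, 20, -44, -1, 30, 33] -> [-44, -27, -1, 20, 30, 33] -> [-44, -27, -1] -> [-50, -33, -7]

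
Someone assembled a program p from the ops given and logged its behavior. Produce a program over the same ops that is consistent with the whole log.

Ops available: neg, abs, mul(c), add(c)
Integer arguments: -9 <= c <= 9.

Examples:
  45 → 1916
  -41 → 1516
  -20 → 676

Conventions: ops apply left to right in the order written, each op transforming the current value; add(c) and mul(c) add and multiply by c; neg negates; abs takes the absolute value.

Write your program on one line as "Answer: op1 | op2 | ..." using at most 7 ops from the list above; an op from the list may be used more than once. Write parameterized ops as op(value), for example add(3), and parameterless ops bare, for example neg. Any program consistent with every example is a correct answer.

add(3) | abs | mul(8) | mul(5) | add(2) | add(-6)

Check, running the answer program on each example:
  45 -> 48 -> 48 -> 384 -> 1920 -> 1922 -> 1916
  -41 -> -38 -> 38 -> 304 -> 1520 -> 1522 -> 1516
  -20 -> -17 -> 17 -> 136 -> 680 -> 682 -> 676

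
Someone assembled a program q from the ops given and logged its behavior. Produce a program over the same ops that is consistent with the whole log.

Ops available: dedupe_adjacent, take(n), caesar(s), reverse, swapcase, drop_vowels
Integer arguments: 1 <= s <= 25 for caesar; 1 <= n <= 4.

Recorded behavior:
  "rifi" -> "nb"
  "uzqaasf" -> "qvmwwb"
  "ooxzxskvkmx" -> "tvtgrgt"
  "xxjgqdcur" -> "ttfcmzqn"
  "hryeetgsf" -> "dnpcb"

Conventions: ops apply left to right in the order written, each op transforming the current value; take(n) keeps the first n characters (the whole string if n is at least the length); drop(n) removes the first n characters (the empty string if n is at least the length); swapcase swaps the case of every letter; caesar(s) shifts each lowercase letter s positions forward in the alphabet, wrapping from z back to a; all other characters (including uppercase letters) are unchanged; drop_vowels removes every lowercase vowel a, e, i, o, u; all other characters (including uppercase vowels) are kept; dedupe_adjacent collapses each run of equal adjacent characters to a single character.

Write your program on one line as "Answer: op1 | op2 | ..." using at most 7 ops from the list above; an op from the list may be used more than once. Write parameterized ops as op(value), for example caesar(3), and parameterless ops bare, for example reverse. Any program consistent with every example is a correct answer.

caesar(12) | drop_vowels | reverse | caesar(10) | reverse | drop_vowels

Check, running the answer program on each example:
  "rifi" -> "duru" -> "dr" -> "rd" -> "bn" -> "nb" -> "nb"
  "uzqaasf" -> "glcmmer" -> "glcmmr" -> "rmmclg" -> "bwwmvq" -> "qvmwwb" -> "qvmwwb"
  "ooxzxskvkmx" -> "aajljewhwyj" -> "jljwhwyj" -> "jywhwjlj" -> "tigrgtvt" -> "tvtgrgit" -> "tvtgrgt"
  "xxjgqdcur" -> "jjvscpogd" -> "jjvscpgd" -> "dgpcsvjj" -> "nqzmcftt" -> "ttfcmzqn" -> "ttfcmzqn"
  "hryeetgsf" -> "tdkqqfser" -> "tdkqqfsr" -> "rsfqqkdt" -> "bcpaaund" -> "dnuaapcb" -> "dnpcb"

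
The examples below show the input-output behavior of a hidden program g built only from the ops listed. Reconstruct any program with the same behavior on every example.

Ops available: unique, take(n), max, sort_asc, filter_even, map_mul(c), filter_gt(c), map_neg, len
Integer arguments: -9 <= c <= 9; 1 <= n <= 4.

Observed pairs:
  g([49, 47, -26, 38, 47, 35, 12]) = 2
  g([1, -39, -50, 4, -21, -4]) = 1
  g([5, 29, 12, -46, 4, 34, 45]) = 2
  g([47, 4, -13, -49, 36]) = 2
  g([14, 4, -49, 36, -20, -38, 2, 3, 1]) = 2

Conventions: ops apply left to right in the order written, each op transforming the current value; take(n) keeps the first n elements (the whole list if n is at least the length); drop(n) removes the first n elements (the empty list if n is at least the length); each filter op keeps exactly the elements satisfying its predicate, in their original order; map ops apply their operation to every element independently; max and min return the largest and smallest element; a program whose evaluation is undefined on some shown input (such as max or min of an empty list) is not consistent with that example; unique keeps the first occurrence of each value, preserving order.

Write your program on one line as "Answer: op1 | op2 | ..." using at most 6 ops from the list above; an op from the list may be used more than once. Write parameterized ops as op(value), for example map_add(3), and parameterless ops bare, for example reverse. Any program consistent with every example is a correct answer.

sort_asc | filter_gt(3) | take(2) | map_mul(8) | len

Check, running the answer program on each example:
  [49, 47, -26, 38, 47, 35, 12] -> [-26, 12, 35, 38, 47, 47, 49] -> [12, 35, 38, 47, 47, 49] -> [12, 35] -> [96, 280] -> 2
  [1, -39, -50, 4, -21, -4] -> [-50, -39, -21, -4, 1, 4] -> [4] -> [4] -> [32] -> 1
  [5, 29, 12, -46, 4, 34, 45] -> [-46, 4, 5, 12, 29, 34, 45] -> [4, 5, 12, 29, 34, 45] -> [4, 5] -> [32, 40] -> 2
  [47, 4, -13, -49, 36] -> [-49, -13, 4, 36, 47] -> [4, 36, 47] -> [4, 36] -> [32, 288] -> 2
  [14, 4, -49, 36, -20, -38, 2, 3, 1] -> [-49, -38, -20, 1, 2, 3, 4, 14, 36] -> [4, 14, 36] -> [4, 14] -> [32, 112] -> 2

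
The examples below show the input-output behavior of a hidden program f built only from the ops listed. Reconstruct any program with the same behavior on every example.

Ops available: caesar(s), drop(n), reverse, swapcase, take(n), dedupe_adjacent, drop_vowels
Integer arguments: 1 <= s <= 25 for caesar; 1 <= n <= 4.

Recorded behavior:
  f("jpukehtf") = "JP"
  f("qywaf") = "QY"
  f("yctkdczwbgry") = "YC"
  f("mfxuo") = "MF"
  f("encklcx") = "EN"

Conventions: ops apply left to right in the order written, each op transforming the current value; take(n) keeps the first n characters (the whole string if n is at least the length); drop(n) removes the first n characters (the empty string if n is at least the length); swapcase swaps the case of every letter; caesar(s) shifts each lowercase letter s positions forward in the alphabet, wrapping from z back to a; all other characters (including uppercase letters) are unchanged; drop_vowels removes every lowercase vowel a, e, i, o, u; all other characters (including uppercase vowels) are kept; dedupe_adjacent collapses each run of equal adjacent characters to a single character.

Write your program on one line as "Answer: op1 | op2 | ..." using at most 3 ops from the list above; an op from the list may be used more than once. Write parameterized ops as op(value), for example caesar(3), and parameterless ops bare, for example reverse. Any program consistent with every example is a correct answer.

take(4) | take(2) | swapcase

Check, running the answer program on each example:
  "jpukehtf" -> "jpuk" -> "jp" -> "JP"
  "qywaf" -> "qywa" -> "qy" -> "QY"
  "yctkdczwbgry" -> "yctk" -> "yc" -> "YC"
  "mfxuo" -> "mfxu" -> "mf" -> "MF"
  "encklcx" -> "enck" -> "en" -> "EN"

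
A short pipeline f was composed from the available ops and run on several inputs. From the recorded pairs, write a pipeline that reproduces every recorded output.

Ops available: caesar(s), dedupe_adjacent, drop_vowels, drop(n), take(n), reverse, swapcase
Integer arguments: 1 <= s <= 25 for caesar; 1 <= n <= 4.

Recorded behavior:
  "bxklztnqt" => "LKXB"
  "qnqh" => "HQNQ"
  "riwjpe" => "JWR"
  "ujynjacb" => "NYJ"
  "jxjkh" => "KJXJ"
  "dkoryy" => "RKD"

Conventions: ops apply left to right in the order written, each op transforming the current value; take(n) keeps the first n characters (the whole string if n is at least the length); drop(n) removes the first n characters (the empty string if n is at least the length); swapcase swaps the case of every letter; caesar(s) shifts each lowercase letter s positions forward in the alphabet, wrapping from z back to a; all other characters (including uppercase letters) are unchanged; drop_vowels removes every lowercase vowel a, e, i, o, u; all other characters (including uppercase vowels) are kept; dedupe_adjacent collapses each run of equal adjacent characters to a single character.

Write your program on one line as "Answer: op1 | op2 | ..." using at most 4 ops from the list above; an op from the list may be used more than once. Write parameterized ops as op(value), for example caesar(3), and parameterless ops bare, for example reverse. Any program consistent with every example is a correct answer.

take(4) | drop_vowels | reverse | swapcase

Check, running the answer program on each example:
  "bxklztnqt" -> "bxkl" -> "bxkl" -> "lkxb" -> "LKXB"
  "qnqh" -> "qnqh" -> "qnqh" -> "hqnq" -> "HQNQ"
  "riwjpe" -> "riwj" -> "rwj" -> "jwr" -> "JWR"
  "ujynjacb" -> "ujyn" -> "jyn" -> "nyj" -> "NYJ"
  "jxjkh" -> "jxjk" -> "jxjk" -> "kjxj" -> "KJXJ"
  "dkoryy" -> "dkor" -> "dkr" -> "rkd" -> "RKD"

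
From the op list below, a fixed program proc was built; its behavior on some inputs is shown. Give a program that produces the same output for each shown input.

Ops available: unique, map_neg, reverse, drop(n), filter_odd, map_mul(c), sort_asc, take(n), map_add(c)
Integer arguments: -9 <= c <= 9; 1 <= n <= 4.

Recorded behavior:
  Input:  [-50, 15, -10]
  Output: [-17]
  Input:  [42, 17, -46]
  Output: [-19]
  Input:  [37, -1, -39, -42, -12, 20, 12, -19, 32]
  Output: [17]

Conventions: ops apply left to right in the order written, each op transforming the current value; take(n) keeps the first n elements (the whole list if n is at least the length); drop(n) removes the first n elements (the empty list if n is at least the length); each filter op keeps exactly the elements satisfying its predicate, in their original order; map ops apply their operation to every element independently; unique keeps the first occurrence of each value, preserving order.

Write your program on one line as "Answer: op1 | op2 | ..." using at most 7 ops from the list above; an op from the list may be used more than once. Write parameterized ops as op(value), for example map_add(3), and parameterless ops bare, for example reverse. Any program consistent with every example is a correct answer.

map_add(-7) | reverse | take(4) | map_add(9) | filter_odd | map_neg

Check, running the answer program on each example:
  [-50, 15, -10] -> [-57, 8, -17] -> [-17, 8, -57] -> [-17, 8, -57] -> [-8, 17, -48] -> [17] -> [-17]
  [42, 17, -46] -> [35, 10, -53] -> [-53, 10, 35] -> [-53, 10, 35] -> [-44, 19, 44] -> [19] -> [-19]
  [37, -1, -39, -42, -12, 20, 12, -19, 32] -> [30, -8, -46, -49, -19, 13, 5, -26, 25] -> [25, -26, 5, 13, -19, -49, -46, -8, 30] -> [25, -26, 5, 13] -> [34, -17, 14, 22] -> [-17] -> [17]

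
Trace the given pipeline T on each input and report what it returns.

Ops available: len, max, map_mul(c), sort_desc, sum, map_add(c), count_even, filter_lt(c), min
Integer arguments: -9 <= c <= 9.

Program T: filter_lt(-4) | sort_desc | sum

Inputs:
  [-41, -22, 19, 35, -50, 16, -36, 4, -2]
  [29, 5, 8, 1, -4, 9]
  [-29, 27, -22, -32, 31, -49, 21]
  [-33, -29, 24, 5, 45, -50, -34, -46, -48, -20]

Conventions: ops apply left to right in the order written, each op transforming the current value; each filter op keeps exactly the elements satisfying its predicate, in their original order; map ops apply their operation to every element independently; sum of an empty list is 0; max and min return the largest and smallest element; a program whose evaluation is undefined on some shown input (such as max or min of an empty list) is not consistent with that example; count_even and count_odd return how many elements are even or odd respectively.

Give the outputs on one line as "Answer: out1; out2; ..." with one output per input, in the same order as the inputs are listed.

-149; 0; -132; -260

Execution, op by op:
  [-41, -22, 19, 35, -50, 16, -36, 4, -2] -> [-41, -22, -50, -36] -> [-22, -36, -41, -50] -> -149
  [29, 5, 8, 1, -4, 9] -> [] -> [] -> 0
  [-29, 27, -22, -32, 31, -49, 21] -> [-29, -22, -32, -49] -> [-22, -29, -32, -49] -> -132
  [-33, -29, 24, 5, 45, -50, -34, -46, -48, -20] -> [-33, -29, -50, -34, -46, -48, -20] -> [-20, -29, -33, -34, -46, -48, -50] -> -260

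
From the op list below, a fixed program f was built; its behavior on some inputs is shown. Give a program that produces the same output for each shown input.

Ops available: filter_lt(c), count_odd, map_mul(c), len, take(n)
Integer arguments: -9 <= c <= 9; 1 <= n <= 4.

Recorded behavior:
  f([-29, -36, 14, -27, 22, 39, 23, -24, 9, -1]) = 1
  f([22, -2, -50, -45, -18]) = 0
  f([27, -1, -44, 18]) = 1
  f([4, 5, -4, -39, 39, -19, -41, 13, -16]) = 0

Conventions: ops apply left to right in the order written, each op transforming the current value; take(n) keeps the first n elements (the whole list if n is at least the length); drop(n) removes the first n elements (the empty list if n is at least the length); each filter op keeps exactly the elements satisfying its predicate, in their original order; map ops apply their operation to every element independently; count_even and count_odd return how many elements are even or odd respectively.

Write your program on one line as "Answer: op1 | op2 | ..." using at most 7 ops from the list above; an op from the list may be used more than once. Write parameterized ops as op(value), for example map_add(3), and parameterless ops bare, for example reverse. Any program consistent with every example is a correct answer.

map_mul(9) | map_mul(9) | take(4) | take(2) | filter_lt(-9) | count_odd

Check, running the answer program on each example:
  [-29, -36, 14, -27, 22, 39, 23, -24, 9, -1] -> [-261, -324, 126, -243, 198, 351, 207, -216, 81, -9] -> [-2349, -2916, 1134, -2187, 1782, 3159, 1863, -1944, 729, -81] -> [-2349, -2916, 1134, -2187] -> [-2349, -2916] -> [-2349, -2916] -> 1
  [22, -2, -50, -45, -18] -> [198, -18, -450, -405, -162] -> [1782, -162, -4050, -3645, -1458] -> [1782, -162, -4050, -3645] -> [1782, -162] -> [-162] -> 0
  [27, -1, -44, 18] -> [243, -9, -396, 162] -> [2187, -81, -3564, 1458] -> [2187, -81, -3564, 1458] -> [2187, -81] -> [-81] -> 1
  [4, 5, -4, -39, 39, -19, -41, 13, -16] -> [36, 45, -36, -351, 351, -171, -369, 117, -144] -> [324, 405, -324, -3159, 3159, -1539, -3321, 1053, -1296] -> [324, 405, -324, -3159] -> [324, 405] -> [] -> 0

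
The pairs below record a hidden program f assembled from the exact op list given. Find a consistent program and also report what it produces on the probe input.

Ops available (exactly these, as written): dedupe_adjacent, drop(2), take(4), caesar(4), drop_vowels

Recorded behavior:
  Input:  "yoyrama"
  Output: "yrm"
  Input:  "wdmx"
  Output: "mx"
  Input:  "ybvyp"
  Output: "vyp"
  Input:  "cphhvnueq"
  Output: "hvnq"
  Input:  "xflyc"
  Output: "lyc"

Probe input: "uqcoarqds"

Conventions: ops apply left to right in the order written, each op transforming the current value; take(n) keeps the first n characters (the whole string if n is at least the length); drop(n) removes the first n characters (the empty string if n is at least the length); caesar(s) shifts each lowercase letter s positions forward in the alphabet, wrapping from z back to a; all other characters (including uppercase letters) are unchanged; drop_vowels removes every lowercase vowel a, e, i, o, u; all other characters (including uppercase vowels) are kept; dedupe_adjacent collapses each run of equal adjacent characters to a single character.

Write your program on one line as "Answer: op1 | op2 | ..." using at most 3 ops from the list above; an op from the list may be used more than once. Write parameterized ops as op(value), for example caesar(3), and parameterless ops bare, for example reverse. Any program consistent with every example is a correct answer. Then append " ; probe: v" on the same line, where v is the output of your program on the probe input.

drop(2) | dedupe_adjacent | drop_vowels ; probe: "crqds"

Check, running the answer program on each example:
  "yoyrama" -> "yrama" -> "yrama" -> "yrm"
  "wdmx" -> "mx" -> "mx" -> "mx"
  "ybvyp" -> "vyp" -> "vyp" -> "vyp"
  "cphhvnueq" -> "hhvnueq" -> "hvnueq" -> "hvnq"
  "xflyc" -> "lyc" -> "lyc" -> "lyc"
  probe: "uqcoarqds" -> "coarqds" -> "coarqds" -> "crqds"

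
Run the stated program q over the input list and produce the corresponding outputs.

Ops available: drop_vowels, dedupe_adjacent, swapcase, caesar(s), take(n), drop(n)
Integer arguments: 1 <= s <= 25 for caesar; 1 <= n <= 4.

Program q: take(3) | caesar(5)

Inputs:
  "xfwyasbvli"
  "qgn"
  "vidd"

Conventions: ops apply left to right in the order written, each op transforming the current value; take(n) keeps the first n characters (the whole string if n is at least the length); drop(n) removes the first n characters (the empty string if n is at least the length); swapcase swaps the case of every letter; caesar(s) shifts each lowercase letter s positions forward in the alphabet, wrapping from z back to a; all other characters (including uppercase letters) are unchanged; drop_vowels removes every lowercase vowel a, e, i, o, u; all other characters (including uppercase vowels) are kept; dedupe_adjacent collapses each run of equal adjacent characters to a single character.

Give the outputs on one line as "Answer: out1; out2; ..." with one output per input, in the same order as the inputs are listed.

"ckb"; "vls"; "ani"

Execution, op by op:
  "xfwyasbvli" -> "xfw" -> "ckb"
  "qgn" -> "qgn" -> "vls"
  "vidd" -> "vid" -> "ani"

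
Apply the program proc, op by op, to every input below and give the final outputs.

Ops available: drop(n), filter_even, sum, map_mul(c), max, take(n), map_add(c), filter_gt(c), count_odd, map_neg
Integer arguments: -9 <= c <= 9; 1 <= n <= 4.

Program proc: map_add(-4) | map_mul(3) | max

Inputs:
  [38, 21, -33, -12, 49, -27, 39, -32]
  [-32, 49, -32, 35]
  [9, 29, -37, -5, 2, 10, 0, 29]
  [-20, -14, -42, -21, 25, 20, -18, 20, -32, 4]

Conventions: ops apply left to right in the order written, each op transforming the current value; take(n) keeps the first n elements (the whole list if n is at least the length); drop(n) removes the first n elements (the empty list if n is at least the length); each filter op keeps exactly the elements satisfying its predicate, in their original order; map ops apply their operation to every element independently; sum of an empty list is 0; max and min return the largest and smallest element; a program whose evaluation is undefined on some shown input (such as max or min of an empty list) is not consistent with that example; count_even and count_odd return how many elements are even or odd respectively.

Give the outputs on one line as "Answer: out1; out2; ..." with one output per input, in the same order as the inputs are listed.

135; 135; 75; 63

Execution, op by op:
  [38, 21, -33, -12, 49, -27, 39, -32] -> [34, 17, -37, -16, 45, -31, 35, -36] -> [102, 51, -111, -48, 135, -93, 105, -108] -> 135
  [-32, 49, -32, 35] -> [-36, 45, -36, 31] -> [-108, 135, -108, 93] -> 135
  [9, 29, -37, -5, 2, 10, 0, 29] -> [5, 25, -41, -9, -2, 6, -4, 25] -> [15, 75, -123, -27, -6, 18, -12, 75] -> 75
  [-20, -14, -42, -21, 25, 20, -18, 20, -32, 4] -> [-24, -18, -46, -25, 21, 16, -22, 16, -36, 0] -> [-72, -54, -138, -75, 63, 48, -66, 48, -108, 0] -> 63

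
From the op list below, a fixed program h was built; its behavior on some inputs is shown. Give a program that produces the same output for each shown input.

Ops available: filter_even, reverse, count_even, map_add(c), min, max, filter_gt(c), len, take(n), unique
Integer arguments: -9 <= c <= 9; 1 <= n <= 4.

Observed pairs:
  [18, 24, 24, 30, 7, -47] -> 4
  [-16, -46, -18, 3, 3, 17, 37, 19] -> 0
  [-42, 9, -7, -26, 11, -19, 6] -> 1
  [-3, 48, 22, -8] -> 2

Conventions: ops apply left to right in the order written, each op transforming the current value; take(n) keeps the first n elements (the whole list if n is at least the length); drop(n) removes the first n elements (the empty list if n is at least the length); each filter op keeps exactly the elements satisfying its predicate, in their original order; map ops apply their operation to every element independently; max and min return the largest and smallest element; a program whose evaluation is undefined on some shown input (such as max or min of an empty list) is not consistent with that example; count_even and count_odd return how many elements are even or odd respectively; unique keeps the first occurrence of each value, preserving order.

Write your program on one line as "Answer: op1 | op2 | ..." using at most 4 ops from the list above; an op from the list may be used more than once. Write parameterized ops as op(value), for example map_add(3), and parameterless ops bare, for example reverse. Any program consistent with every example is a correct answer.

filter_gt(-2) | filter_even | len

Check, running the answer program on each example:
  [18, 24, 24, 30, 7, -47] -> [18, 24, 24, 30, 7] -> [18, 24, 24, 30] -> 4
  [-16, -46, -18, 3, 3, 17, 37, 19] -> [3, 3, 17, 37, 19] -> [] -> 0
  [-42, 9, -7, -26, 11, -19, 6] -> [9, 11, 6] -> [6] -> 1
  [-3, 48, 22, -8] -> [48, 22] -> [48, 22] -> 2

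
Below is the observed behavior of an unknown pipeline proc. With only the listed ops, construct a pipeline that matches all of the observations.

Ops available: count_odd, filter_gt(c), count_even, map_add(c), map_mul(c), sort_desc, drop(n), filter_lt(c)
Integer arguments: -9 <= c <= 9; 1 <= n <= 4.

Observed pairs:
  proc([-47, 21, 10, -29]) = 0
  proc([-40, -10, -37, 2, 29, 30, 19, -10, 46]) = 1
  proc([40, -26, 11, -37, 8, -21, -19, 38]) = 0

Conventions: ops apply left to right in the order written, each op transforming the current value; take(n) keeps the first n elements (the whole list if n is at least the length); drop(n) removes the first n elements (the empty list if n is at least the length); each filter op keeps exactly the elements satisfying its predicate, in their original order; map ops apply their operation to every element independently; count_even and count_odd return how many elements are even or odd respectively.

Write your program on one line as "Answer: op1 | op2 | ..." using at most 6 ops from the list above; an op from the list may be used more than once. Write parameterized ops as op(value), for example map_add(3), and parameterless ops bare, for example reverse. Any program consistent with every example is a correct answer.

map_add(-8) | filter_gt(-9) | sort_desc | filter_lt(-1) | map_mul(-3) | count_even

Check, running the answer program on each example:
  [-47, 21, 10, -29] -> [-55, 13, 2, -37] -> [13, 2] -> [13, 2] -> [] -> [] -> 0
  [-40, -10, -37, 2, 29, 30, 19, -10, 46] -> [-48, -18, -45, -6, 21, 22, 11, -18, 38] -> [-6, 21, 22, 11, 38] -> [38, 22, 21, 11, -6] -> [-6] -> [18] -> 1
  [40, -26, 11, -37, 8, -21, -19, 38] -> [32, -34, 3, -45, 0, -29, -27, 30] -> [32, 3, 0, 30] -> [32, 30, 3, 0] -> [] -> [] -> 0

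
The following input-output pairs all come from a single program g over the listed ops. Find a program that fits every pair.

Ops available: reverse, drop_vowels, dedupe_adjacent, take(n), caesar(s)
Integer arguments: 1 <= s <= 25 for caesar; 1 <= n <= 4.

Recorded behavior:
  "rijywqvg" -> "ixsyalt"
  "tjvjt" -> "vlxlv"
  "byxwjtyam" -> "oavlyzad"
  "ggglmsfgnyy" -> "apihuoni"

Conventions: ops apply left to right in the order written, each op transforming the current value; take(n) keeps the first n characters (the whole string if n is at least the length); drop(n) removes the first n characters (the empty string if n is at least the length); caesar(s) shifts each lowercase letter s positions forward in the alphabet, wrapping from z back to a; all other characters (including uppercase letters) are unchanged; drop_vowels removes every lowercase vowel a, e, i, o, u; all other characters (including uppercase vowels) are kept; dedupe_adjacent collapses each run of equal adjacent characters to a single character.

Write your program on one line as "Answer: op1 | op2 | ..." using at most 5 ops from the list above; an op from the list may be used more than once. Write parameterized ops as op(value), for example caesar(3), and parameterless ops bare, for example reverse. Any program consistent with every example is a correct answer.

reverse | drop_vowels | caesar(10) | caesar(18) | dedupe_adjacent

Check, running the answer program on each example:
  "rijywqvg" -> "gvqwyjir" -> "gvqwyjr" -> "qfagitb" -> "ixsyalt" -> "ixsyalt"
  "tjvjt" -> "tjvjt" -> "tjvjt" -> "dtftd" -> "vlxlv" -> "vlxlv"
  "byxwjtyam" -> "maytjwxyb" -> "mytjwxyb" -> "widtghil" -> "oavlyzad" -> "oavlyzad"
  "ggglmsfgnyy" -> "yyngfsmlggg" -> "yyngfsmlggg" -> "iixqpcwvqqq" -> "aapihuoniii" -> "apihuoni"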